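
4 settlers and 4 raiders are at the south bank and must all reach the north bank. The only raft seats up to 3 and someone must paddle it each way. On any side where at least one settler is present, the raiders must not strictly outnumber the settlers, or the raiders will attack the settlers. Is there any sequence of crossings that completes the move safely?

Yes

1. 2 raiders → the north bank.  (the south bank: 4S 2R; the north bank: 0S 2R)
2. 1 raider ← the south bank.  (the south bank: 4S 3R; the north bank: 0S 1R)
3. 3 raiders → the north bank.  (the south bank: 4S 0R; the north bank: 0S 4R)
4. 1 raider ← the south bank.  (the south bank: 4S 1R; the north bank: 0S 3R)
5. 3 settlers → the north bank.  (the south bank: 1S 1R; the north bank: 3S 3R)
6. 1 settler and 1 raider ← the south bank.  (the south bank: 2S 2R; the north bank: 2S 2R)
7. 2 settlers → the north bank.  (the south bank: 0S 2R; the north bank: 4S 2R)
8. 1 raider ← the south bank.  (the south bank: 0S 3R; the north bank: 4S 1R)
9. 3 raiders → the north bank.  (the south bank: 0S 0R; the north bank: 4S 4R)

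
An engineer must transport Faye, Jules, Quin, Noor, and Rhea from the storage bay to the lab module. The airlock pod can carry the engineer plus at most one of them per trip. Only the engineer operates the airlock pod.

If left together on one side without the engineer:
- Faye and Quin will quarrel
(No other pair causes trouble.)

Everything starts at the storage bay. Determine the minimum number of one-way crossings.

9

Counting alone: the engineer can take at most 1 across per trip to the lab module, so moving all 5 needs at least 5 loaded trips out, with a return between consecutive ones — at least 9 crossings.
The plan below uses exactly 9 crossings, so it is optimal:
1. Engineer goes to the lab module with Faye.
2. Engineer goes back to the storage bay alone.
3. Engineer goes to the lab module with Jules.
4. Engineer goes back to the storage bay alone.
5. Engineer goes to the lab module with Noor.
6. Engineer goes back to the storage bay alone.
7. Engineer goes to the lab module with Rhea.
8. Engineer goes back to the storage bay alone.
9. Engineer goes to the lab module with Quin.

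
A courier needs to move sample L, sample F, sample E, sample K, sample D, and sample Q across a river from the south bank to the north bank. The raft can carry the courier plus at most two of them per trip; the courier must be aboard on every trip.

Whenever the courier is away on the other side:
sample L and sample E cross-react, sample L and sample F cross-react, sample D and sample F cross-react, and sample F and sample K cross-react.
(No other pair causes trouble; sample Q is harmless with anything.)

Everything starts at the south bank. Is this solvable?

1. Courier goes to the north bank with sample F and sample L.
2. Courier goes back to the south bank with sample L.
3. Courier goes to the north bank with sample K and sample L.
4. Courier goes back to the south bank with sample F.
5. Courier goes to the north bank with sample D and sample Q.
6. Courier goes back to the south bank alone.
7. Courier goes to the north bank with sample E and sample F.

Yes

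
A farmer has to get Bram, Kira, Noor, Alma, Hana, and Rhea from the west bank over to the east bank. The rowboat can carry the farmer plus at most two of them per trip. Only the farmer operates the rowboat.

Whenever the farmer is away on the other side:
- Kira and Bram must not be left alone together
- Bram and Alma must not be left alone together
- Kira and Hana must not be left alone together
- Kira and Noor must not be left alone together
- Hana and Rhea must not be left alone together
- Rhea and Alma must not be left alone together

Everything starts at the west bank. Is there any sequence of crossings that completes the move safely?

No

Whatever the first load, the items left behind include a forbidden pair without the farmer. No opening move is safe, so no plan exists.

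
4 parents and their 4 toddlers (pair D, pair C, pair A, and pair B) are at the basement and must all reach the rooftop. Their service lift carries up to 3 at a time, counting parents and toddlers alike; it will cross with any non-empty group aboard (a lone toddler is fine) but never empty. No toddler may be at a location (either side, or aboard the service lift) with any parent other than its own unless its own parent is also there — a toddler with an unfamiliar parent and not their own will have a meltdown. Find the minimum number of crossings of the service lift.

9

Counting alone: each trip to the rooftop takes at most 3 across and each return brings at least 1 back, so after t trips out (and t−1 returns) at most 3t − (t−1) of the 8 are across; that first reaches 8 at t = 4, so at least 7 crossings are needed.
The safety rule pushes this higher. Following every safe sequence of crossings, the most of the 8 that can be at the rooftop as the service lift arrives there on crossing 7 is 7 — never all 8.
So no plan with fewer than 9 crossings exists, and this one achieves 9:
1. parent D and toddler D cross → the rooftop.
2. parent D crosses ← the basement.
3. parent C, parent D, and toddler C cross → the rooftop.
4. parent D and toddler D cross ← the basement.
5. parent A, parent B, and parent D cross → the rooftop.
6. toddler C crosses ← the basement.
7. toddler C and toddler D cross → the rooftop.
8. toddler D crosses ← the basement.
9. toddler A, toddler B, and toddler D cross → the rooftop.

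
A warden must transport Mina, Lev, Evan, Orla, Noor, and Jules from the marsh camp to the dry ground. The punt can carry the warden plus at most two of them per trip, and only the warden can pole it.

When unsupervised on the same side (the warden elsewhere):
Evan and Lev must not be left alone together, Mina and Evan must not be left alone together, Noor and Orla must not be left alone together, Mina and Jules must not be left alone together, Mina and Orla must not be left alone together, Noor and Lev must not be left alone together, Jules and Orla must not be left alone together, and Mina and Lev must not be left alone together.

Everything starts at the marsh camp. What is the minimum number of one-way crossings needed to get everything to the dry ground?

impossible

Whatever the first load, the items left behind include a forbidden pair without the warden. No opening move is safe, so no plan exists.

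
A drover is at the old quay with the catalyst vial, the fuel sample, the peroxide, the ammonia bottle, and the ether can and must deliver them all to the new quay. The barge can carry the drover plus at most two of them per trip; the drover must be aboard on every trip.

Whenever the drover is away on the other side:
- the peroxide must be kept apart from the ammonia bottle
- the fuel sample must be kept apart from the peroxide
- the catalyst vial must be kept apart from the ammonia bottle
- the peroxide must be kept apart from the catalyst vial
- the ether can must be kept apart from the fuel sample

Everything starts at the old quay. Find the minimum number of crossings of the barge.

Whatever the first load, the items left behind include a forbidden pair without the drover. No opening move is safe, so no plan exists.

impossible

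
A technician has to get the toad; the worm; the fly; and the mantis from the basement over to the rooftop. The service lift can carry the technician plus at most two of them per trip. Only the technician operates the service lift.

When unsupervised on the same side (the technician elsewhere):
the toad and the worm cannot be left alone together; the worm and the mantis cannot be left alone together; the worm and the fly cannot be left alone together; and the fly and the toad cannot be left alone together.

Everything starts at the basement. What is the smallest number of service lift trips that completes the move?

Counting alone: the technician can take at most 2 across per trip to the rooftop, so moving all 4 needs at least 2 loaded trips out, with a return between consecutive ones — at least 3 crossings.
The safety rule pushes this higher. Following every safe sequence of crossings, the most of the 4 that can be at the rooftop as the service lift arrives there on crossing 3 is 3 — never all 4.
So no plan with fewer than 5 crossings exists, and this one achieves 5:
1. Technician goes to the rooftop with the toad and the worm.  [the basement: the fly, the mantis | the rooftop: the toad, the worm]
2. Technician goes back to the basement with the toad.  [the basement: the fly, the mantis, the toad | the rooftop: the worm]
3. Technician goes to the rooftop with the mantis and the toad.  [the basement: the fly | the rooftop: the mantis, the toad, the worm]
4. Technician goes back to the basement with the worm.  [the basement: the fly, the worm | the rooftop: the mantis, the toad]
5. Technician goes to the rooftop with the fly and the worm.  [the basement: — | the rooftop: the fly, the mantis, the toad, the worm]

5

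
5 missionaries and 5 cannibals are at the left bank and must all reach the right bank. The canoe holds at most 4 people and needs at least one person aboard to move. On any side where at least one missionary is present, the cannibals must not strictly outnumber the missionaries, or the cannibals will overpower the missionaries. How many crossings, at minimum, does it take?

Counting alone: each trip to the right bank takes at most 4 across and each return brings at least 1 back, so after t trips out (and t−1 returns) at most 4t − (t−1) of the 10 are across; that first reaches 10 at t = 3, so at least 5 crossings are needed.
The safety rule pushes this higher. Following every safe sequence of crossings, the most of the 10 that can be at the right bank as the canoe arrives there on crossing 5 is 9 — never all 10.
So no plan with fewer than 7 crossings exists, and this one achieves 7:
1. 2 cannibals → the right bank.  (the left bank: 5M 3C; the right bank: 0M 2C)
2. 1 cannibal ← the left bank.  (the left bank: 5M 4C; the right bank: 0M 1C)
3. 4 cannibals → the right bank.  (the left bank: 5M 0C; the right bank: 0M 5C)
4. 1 cannibal ← the left bank.  (the left bank: 5M 1C; the right bank: 0M 4C)
5. 4 missionaries → the right bank.  (the left bank: 1M 1C; the right bank: 4M 4C)
6. 1 missionary and 1 cannibal ← the left bank.  (the left bank: 2M 2C; the right bank: 3M 3C)
7. 2 missionaries and 2 cannibals → the right bank.  (the left bank: 0M 0C; the right bank: 5M 5C)

7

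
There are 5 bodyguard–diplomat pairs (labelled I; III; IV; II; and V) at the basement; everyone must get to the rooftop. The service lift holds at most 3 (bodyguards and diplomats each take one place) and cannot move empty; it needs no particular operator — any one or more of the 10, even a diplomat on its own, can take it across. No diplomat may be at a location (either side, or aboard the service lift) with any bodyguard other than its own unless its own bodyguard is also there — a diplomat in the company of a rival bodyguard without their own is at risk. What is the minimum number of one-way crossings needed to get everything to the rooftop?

Counting alone: each trip to the rooftop takes at most 3 across and each return brings at least 1 back, so after t trips out (and t−1 returns) at most 3t − (t−1) of the 10 are across; that first reaches 10 at t = 5, so at least 9 crossings are needed.
The safety rule pushes this higher. Following every safe sequence of crossings, the most of the 10 that can be at the rooftop as the service lift arrives there on crossing 9 is 9 — never all 10.
So no plan with fewer than 11 crossings exists, and this one achieves 11:
1. bodyguard I and diplomat I cross → the rooftop.
2. bodyguard I crosses ← the basement.
3. diplomat II, diplomat III, and diplomat IV cross → the rooftop.
4. diplomat I crosses ← the basement.
5. bodyguard II, bodyguard III, and bodyguard IV cross → the rooftop.
6. bodyguard III and diplomat III cross ← the basement.
7. bodyguard I, bodyguard III, and bodyguard V cross → the rooftop.
8. diplomat IV crosses ← the basement.
9. diplomat I and diplomat III cross → the rooftop.
10. diplomat I crosses ← the basement.
11. diplomat I, diplomat IV, and diplomat V cross → the rooftop.

11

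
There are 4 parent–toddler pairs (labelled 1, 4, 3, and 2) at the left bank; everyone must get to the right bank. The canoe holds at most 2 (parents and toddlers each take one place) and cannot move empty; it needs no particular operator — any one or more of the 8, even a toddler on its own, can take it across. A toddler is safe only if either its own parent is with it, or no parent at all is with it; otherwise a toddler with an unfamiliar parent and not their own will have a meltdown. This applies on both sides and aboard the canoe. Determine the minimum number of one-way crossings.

impossible

Following every safe sequence of crossings from the start, the most of the 8 that can be at the right bank as the canoe arrives there on crossings 1, 3, 5 is 2, 3, 4 respectively; the best ever achieved is 4 of 8.
From crossing 7 on, no configuration arises that was not already reachable earlier: only 44 distinct safe configurations (who is on which side, and where the canoe is) can ever be reached, none of them has everyone across, and every continuation just revisits them. So no valid plan exists.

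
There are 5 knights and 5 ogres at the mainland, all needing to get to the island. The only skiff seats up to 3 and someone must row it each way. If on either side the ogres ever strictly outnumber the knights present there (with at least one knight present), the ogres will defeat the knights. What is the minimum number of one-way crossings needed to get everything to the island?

Counting alone: each trip to the island takes at most 3 across and each return brings at least 1 back, so after t trips out (and t−1 returns) at most 3t − (t−1) of the 10 are across; that first reaches 10 at t = 5, so at least 9 crossings are needed.
The safety rule pushes this higher. Following every safe sequence of crossings, the most of the 10 that can be at the island as the skiff arrives there on crossing 9 is 9 — never all 10.
So no plan with fewer than 11 crossings exists, and this one achieves 11:
1. 2 ogres → the island.  (the mainland: 5K 3O; the island: 0K 2O)
2. 1 ogre ← the mainland.  (the mainland: 5K 4O; the island: 0K 1O)
3. 3 ogres → the island.  (the mainland: 5K 1O; the island: 0K 4O)
4. 1 ogre ← the mainland.  (the mainland: 5K 2O; the island: 0K 3O)
5. 3 knights → the island.  (the mainland: 2K 2O; the island: 3K 3O)
6. 1 knight and 1 ogre ← the mainland.  (the mainland: 3K 3O; the island: 2K 2O)
7. 3 knights → the island.  (the mainland: 0K 3O; the island: 5K 2O)
8. 1 ogre ← the mainland.  (the mainland: 0K 4O; the island: 5K 1O)
9. 2 ogres → the island.  (the mainland: 0K 2O; the island: 5K 3O)
10. 1 ogre ← the mainland.  (the mainland: 0K 3O; the island: 5K 2O)
11. 3 ogres → the island.  (the mainland: 0K 0O; the island: 5K 5O)

11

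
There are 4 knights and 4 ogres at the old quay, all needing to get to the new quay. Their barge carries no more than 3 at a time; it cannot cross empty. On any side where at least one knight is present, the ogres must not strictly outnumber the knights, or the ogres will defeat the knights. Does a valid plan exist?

1. 2 ogres → the new quay.  (the old quay: 4K 2O; the new quay: 0K 2O)
2. 1 ogre ← the old quay.  (the old quay: 4K 3O; the new quay: 0K 1O)
3. 3 ogres → the new quay.  (the old quay: 4K 0O; the new quay: 0K 4O)
4. 1 ogre ← the old quay.  (the old quay: 4K 1O; the new quay: 0K 3O)
5. 3 knights → the new quay.  (the old quay: 1K 1O; the new quay: 3K 3O)
6. 1 knight and 1 ogre ← the old quay.  (the old quay: 2K 2O; the new quay: 2K 2O)
7. 2 knights → the new quay.  (the old quay: 0K 2O; the new quay: 4K 2O)
8. 1 ogre ← the old quay.  (the old quay: 0K 3O; the new quay: 4K 1O)
9. 3 ogres → the new quay.  (the old quay: 0K 0O; the new quay: 4K 4O)

Yes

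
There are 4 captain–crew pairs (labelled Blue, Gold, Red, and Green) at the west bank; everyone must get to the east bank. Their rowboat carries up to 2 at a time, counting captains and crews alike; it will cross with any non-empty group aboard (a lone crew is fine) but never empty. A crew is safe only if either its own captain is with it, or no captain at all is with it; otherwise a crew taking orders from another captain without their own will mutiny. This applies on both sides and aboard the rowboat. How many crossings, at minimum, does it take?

Following every safe sequence of crossings from the start, the most of the 8 that can be at the east bank as the rowboat arrives there on crossings 1, 3, 5 is 2, 3, 4 respectively; the best ever achieved is 4 of 8.
From crossing 7 on, no configuration arises that was not already reachable earlier: only 44 distinct safe configurations (who is on which side, and where the rowboat is) can ever be reached, none of them has everyone across, and every continuation just revisits them. So no valid plan exists.

impossible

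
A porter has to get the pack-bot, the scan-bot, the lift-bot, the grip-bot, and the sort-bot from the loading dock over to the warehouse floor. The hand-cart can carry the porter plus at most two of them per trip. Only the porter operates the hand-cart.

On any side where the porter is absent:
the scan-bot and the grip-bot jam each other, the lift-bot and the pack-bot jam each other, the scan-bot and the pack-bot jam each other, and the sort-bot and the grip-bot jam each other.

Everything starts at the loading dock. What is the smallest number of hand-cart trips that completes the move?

Counting alone: the porter can take at most 2 across per trip to the warehouse floor, so moving all 5 needs at least 3 loaded trips out, with a return between consecutive ones — at least 5 crossings.
The safety rule pushes this higher. Following every safe sequence of crossings, the most of the 5 that can be at the warehouse floor as the hand-cart arrives there on crossing 5 is 4 — never all 5.
So no plan with fewer than 7 crossings exists, and this one achieves 7:
1. Porter goes to the warehouse floor with the grip-bot and the pack-bot.
2. Porter goes back to the loading dock alone.
3. Porter goes to the warehouse floor with the scan-bot.
4. Porter goes back to the loading dock with the grip-bot and the pack-bot.
5. Porter goes to the warehouse floor with the lift-bot and the sort-bot.
6. Porter goes back to the loading dock alone.
7. Porter goes to the warehouse floor with the grip-bot and the pack-bot.

7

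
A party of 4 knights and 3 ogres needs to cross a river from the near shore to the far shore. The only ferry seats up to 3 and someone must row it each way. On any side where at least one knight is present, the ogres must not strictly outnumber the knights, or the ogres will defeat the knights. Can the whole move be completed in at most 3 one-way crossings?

Counting alone: each trip to the far shore takes at most 3 across and each return brings at least 1 back, so after t trips out (and t−1 returns) at most 3t − (t−1) of the 7 are across; that first reaches 7 at t = 3, so at least 5 crossings are needed.
Since 3 < 5, 3 crossings cannot be enough. (The shortest complete plan in fact takes 5:)
1. 3 ogres → the far shore.  (the near shore: 4K 0O; the far shore: 0K 3O)
2. 1 ogre ← the near shore.  (the near shore: 4K 1O; the far shore: 0K 2O)
3. 3 knights → the far shore.  (the near shore: 1K 1O; the far shore: 3K 2O)
4. 1 knight ← the near shore.  (the near shore: 2K 1O; the far shore: 2K 2O)
5. 2 knights and 1 ogre → the far shore.  (the near shore: 0K 0O; the far shore: 4K 3O)

No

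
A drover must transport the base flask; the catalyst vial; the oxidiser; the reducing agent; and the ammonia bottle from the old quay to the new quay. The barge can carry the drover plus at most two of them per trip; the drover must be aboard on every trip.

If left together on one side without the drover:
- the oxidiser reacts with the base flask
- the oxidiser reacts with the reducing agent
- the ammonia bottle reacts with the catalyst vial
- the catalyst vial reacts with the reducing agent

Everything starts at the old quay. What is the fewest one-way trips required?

Counting alone: the drover can take at most 2 across per trip to the new quay, so moving all 5 needs at least 3 loaded trips out, with a return between consecutive ones — at least 5 crossings.
The safety rule pushes this higher. Following every safe sequence of crossings, the most of the 5 that can be at the new quay as the barge arrives there on crossing 5 is 4 — never all 5.
So no plan with fewer than 7 crossings exists, and this one achieves 7:
1. Drover goes to the new quay with the catalyst vial and the oxidiser.  [the old quay: the ammonia bottle, the base flask, the reducing agent | the new quay: the catalyst vial, the oxidiser]
2. Drover goes back to the old quay alone.  [the old quay: the ammonia bottle, the base flask, the reducing agent | the new quay: the catalyst vial, the oxidiser]
3. Drover goes to the new quay with the base flask.  [the old quay: the ammonia bottle, the reducing agent | the new quay: the base flask, the catalyst vial, the oxidiser]
4. Drover goes back to the old quay with the oxidiser.  [the old quay: the ammonia bottle, the oxidiser, the reducing agent | the new quay: the base flask, the catalyst vial]
5. Drover goes to the new quay with the ammonia bottle and the reducing agent.  [the old quay: the oxidiser | the new quay: the ammonia bottle, the base flask, the catalyst vial, the reducing agent]
6. Drover goes back to the old quay with the catalyst vial.  [the old quay: the catalyst vial, the oxidiser | the new quay: the ammonia bottle, the base flask, the reducing agent]
7. Drover goes to the new quay with the catalyst vial and the oxidiser.  [the old quay: — | the new quay: the ammonia bottle, the base flask, the catalyst vial, the oxidiser, the reducing agent]

7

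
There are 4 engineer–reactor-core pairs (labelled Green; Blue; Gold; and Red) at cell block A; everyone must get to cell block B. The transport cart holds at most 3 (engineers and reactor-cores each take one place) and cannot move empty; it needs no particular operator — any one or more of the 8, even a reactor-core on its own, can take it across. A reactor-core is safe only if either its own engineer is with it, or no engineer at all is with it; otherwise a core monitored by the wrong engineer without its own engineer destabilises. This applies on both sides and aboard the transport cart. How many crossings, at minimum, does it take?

9

Counting alone: each trip to cell block B takes at most 3 across and each return brings at least 1 back, so after t trips out (and t−1 returns) at most 3t − (t−1) of the 8 are across; that first reaches 8 at t = 4, so at least 7 crossings are needed.
The safety rule pushes this higher. Following every safe sequence of crossings, the most of the 8 that can be at cell block B as the transport cart arrives there on crossing 7 is 7 — never all 8.
So no plan with fewer than 9 crossings exists, and this one achieves 9:
1. engineer Green and reactor-core Green cross → cell block B.
2. engineer Green crosses ← cell block A.
3. engineer Blue, engineer Green, and reactor-core Blue cross → cell block B.
4. engineer Green and reactor-core Green cross ← cell block A.
5. engineer Gold, engineer Green, and engineer Red cross → cell block B.
6. reactor-core Blue crosses ← cell block A.
7. reactor-core Blue and reactor-core Green cross → cell block B.
8. reactor-core Green crosses ← cell block A.
9. reactor-core Gold, reactor-core Green, and reactor-core Red cross → cell block B.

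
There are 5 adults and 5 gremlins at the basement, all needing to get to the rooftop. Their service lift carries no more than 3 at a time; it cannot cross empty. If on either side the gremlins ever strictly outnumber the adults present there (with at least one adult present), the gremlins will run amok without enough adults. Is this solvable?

1. 2 gremlins → the rooftop.  (the basement: 5A 3G; the rooftop: 0A 2G)
2. 1 gremlin ← the basement.  (the basement: 5A 4G; the rooftop: 0A 1G)
3. 3 gremlins → the rooftop.  (the basement: 5A 1G; the rooftop: 0A 4G)
4. 1 gremlin ← the basement.  (the basement: 5A 2G; the rooftop: 0A 3G)
5. 3 adults → the rooftop.  (the basement: 2A 2G; the rooftop: 3A 3G)
6. 1 adult and 1 gremlin ← the basement.  (the basement: 3A 3G; the rooftop: 2A 2G)
7. 3 adults → the rooftop.  (the basement: 0A 3G; the rooftop: 5A 2G)
8. 1 gremlin ← the basement.  (the basement: 0A 4G; the rooftop: 5A 1G)
9. 2 gremlins → the rooftop.  (the basement: 0A 2G; the rooftop: 5A 3G)
10. 1 gremlin ← the basement.  (the basement: 0A 3G; the rooftop: 5A 2G)
11. 3 gremlins → the rooftop.  (the basement: 0A 0G; the rooftop: 5A 5G)

Yes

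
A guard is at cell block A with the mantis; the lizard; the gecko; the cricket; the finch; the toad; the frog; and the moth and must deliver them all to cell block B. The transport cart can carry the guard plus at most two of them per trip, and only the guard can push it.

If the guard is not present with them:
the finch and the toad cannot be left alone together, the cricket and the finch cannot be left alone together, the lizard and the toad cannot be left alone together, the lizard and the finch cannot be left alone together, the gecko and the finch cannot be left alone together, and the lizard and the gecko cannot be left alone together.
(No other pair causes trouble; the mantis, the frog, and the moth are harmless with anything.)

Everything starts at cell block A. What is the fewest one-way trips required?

Counting alone: the guard can take at most 2 across per trip to cell block B, so moving all 8 needs at least 4 loaded trips out, with a return between consecutive ones — at least 7 crossings.
The safety rule pushes this higher. Following every safe sequence of crossings, the most of the 8 that can be at cell block B as the transport cart arrives there on crossings 7, 9, 11 is 5, 6, 7 respectively — never all 8.
So no plan with fewer than 13 crossings exists, and this one achieves 13:
1. Guard goes to cell block B with the finch and the lizard.
2. Guard goes back to cell block A with the lizard.
3. Guard goes to cell block B with the lizard and the mantis.
4. Guard goes back to cell block A with the lizard.
5. Guard goes to cell block B with the cricket and the lizard.
6. Guard goes back to cell block A with the finch.
7. Guard goes to cell block B with the gecko and the toad.
8. Guard goes back to cell block A with the lizard.
9. Guard goes to cell block B with the frog and the lizard.
10. Guard goes back to cell block A with the lizard.
11. Guard goes to cell block B with the lizard and the moth.
12. Guard goes back to cell block A with the lizard.
13. Guard goes to cell block B with the finch and the lizard.

13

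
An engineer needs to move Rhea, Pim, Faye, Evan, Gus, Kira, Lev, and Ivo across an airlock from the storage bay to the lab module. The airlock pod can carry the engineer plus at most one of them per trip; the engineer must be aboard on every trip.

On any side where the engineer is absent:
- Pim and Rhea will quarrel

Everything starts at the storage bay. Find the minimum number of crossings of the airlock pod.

Counting alone: the engineer can take at most 1 across per trip to the lab module, so moving all 8 needs at least 8 loaded trips out, with a return between consecutive ones — at least 15 crossings.
The plan below uses exactly 15 crossings, so it is optimal:
1. Engineer goes to the lab module with Rhea.  [the storage bay: Evan, Faye, Gus, Ivo, Kira, Lev, Pim | the lab module: Rhea]
2. Engineer goes back to the storage bay alone.  [the storage bay: Evan, Faye, Gus, Ivo, Kira, Lev, Pim | the lab module: Rhea]
3. Engineer goes to the lab module with Faye.  [the storage bay: Evan, Gus, Ivo, Kira, Lev, Pim | the lab module: Faye, Rhea]
4. Engineer goes back to the storage bay alone.  [the storage bay: Evan, Gus, Ivo, Kira, Lev, Pim | the lab module: Faye, Rhea]
5. Engineer goes to the lab module with Evan.  [the storage bay: Gus, Ivo, Kira, Lev, Pim | the lab module: Evan, Faye, Rhea]
6. Engineer goes back to the storage bay alone.  [the storage bay: Gus, Ivo, Kira, Lev, Pim | the lab module: Evan, Faye, Rhea]
7. Engineer goes to the lab module with Gus.  [the storage bay: Ivo, Kira, Lev, Pim | the lab module: Evan, Faye, Gus, Rhea]
8. Engineer goes back to the storage bay alone.  [the storage bay: Ivo, Kira, Lev, Pim | the lab module: Evan, Faye, Gus, Rhea]
9. Engineer goes to the lab module with Kira.  [the storage bay: Ivo, Lev, Pim | the lab module: Evan, Faye, Gus, Kira, Rhea]
10. Engineer goes back to the storage bay alone.  [the storage bay: Ivo, Lev, Pim | the lab module: Evan, Faye, Gus, Kira, Rhea]
11. Engineer goes to the lab module with Lev.  [the storage bay: Ivo, Pim | the lab module: Evan, Faye, Gus, Kira, Lev, Rhea]
12. Engineer goes back to the storage bay alone.  [the storage bay: Ivo, Pim | the lab module: Evan, Faye, Gus, Kira, Lev, Rhea]
13. Engineer goes to the lab module with Ivo.  [the storage bay: Pim | the lab module: Evan, Faye, Gus, Ivo, Kira, Lev, Rhea]
14. Engineer goes back to the storage bay alone.  [the storage bay: Pim | the lab module: Evan, Faye, Gus, Ivo, Kira, Lev, Rhea]
15. Engineer goes to the lab module with Pim.  [the storage bay: — | the lab module: Evan, Faye, Gus, Ivo, Kira, Lev, Pim, Rhea]

15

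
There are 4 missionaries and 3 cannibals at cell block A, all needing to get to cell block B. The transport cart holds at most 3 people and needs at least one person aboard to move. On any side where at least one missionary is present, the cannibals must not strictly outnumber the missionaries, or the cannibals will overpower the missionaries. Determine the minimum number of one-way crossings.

5

Counting alone: each trip to cell block B takes at most 3 across and each return brings at least 1 back, so after t trips out (and t−1 returns) at most 3t − (t−1) of the 7 are across; that first reaches 7 at t = 3, so at least 5 crossings are needed.
The plan below uses exactly 5 crossings, so it is optimal:
1. 3 cannibals → cell block B.  (cell block A: 4M 0C; cell block B: 0M 3C)
2. 1 cannibal ← cell block A.  (cell block A: 4M 1C; cell block B: 0M 2C)
3. 3 missionaries → cell block B.  (cell block A: 1M 1C; cell block B: 3M 2C)
4. 1 missionary ← cell block A.  (cell block A: 2M 1C; cell block B: 2M 2C)
5. 2 missionaries and 1 cannibal → cell block B.  (cell block A: 0M 0C; cell block B: 4M 3C)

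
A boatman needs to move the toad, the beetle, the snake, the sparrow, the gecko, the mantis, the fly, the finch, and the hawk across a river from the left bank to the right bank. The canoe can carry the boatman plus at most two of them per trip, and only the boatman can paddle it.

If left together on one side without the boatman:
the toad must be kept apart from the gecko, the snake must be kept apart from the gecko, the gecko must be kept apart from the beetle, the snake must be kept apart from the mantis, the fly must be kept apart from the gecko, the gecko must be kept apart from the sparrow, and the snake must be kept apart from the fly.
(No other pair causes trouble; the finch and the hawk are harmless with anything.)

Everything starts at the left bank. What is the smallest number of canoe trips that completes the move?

15

Counting alone: the boatman can take at most 2 across per trip to the right bank, so moving all 9 needs at least 5 loaded trips out, with a return between consecutive ones — at least 9 crossings.
The safety rule pushes this higher. Following every safe sequence of crossings, the most of the 9 that can be at the right bank as the canoe arrives there on crossings 9, 11, 13 is 6, 7, 8 respectively — never all 9.
So no plan with fewer than 15 crossings exists, and this one achieves 15:
1. Boatman goes to the right bank with the gecko and the snake.
2. Boatman goes back to the left bank with the snake.
3. Boatman goes to the right bank with the snake and the toad.
4. Boatman goes back to the left bank with the gecko.
5. Boatman goes to the right bank with the beetle and the gecko.
6. Boatman goes back to the left bank with the gecko.
7. Boatman goes to the right bank with the gecko and the sparrow.
8. Boatman goes back to the left bank with the gecko.
9. Boatman goes to the right bank with the finch and the gecko.
10. Boatman goes back to the left bank with the gecko.
11. Boatman goes to the right bank with the gecko and the hawk.
12. Boatman goes back to the left bank with the gecko.
13. Boatman goes to the right bank with the fly and the mantis.
14. Boatman goes back to the left bank with the snake.
15. Boatman goes to the right bank with the gecko and the snake.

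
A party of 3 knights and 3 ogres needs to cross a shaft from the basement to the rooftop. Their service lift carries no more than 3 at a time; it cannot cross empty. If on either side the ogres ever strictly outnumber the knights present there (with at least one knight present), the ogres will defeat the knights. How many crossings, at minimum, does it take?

Counting alone: each trip to the rooftop takes at most 3 across and each return brings at least 1 back, so after t trips out (and t−1 returns) at most 3t − (t−1) of the 6 are across; that first reaches 6 at t = 3, so at least 5 crossings are needed.
The plan below uses exactly 5 crossings, so it is optimal:
1. 2 ogres → the rooftop.  (the basement: 3K 1O; the rooftop: 0K 2O)
2. 1 ogre ← the basement.  (the basement: 3K 2O; the rooftop: 0K 1O)
3. 3 knights → the rooftop.  (the basement: 0K 2O; the rooftop: 3K 1O)
4. 1 ogre ← the basement.  (the basement: 0K 3O; the rooftop: 3K 0O)
5. 3 ogres → the rooftop.  (the basement: 0K 0O; the rooftop: 3K 3O)

5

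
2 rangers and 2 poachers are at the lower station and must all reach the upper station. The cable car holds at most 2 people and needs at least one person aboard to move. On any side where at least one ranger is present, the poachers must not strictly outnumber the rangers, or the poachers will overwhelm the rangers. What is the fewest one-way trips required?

Counting alone: each trip to the upper station takes at most 2 across and each return brings at least 1 back, so after t trips out (and t−1 returns) at most 2t − (t−1) of the 4 are across; that first reaches 4 at t = 3, so at least 5 crossings are needed.
The plan below uses exactly 5 crossings, so it is optimal:
1. 2 poachers → the upper station.  (the lower station: 2R 0P; the upper station: 0R 2P)
2. 1 poacher ← the lower station.  (the lower station: 2R 1P; the upper station: 0R 1P)
3. 2 rangers → the upper station.  (the lower station: 0R 1P; the upper station: 2R 1P)
4. 1 poacher ← the lower station.  (the lower station: 0R 2P; the upper station: 2R 0P)
5. 2 poachers → the upper station.  (the lower station: 0R 0P; the upper station: 2R 2P)

5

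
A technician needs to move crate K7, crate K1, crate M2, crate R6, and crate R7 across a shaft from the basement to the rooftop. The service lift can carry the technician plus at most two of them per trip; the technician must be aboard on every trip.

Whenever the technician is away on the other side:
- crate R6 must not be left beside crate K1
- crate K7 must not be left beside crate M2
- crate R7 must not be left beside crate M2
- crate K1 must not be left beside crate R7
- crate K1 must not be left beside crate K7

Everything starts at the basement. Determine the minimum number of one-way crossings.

Counting alone: the technician can take at most 2 across per trip to the rooftop, so moving all 5 needs at least 3 loaded trips out, with a return between consecutive ones — at least 5 crossings.
The safety rule pushes this higher. Following every safe sequence of crossings, the most of the 5 that can be at the rooftop as the service lift arrives there on crossing 5 is 4 — never all 5.
So no plan with fewer than 7 crossings exists, and this one achieves 7:
1. Technician goes to the rooftop with crate K1 and crate M2.  [the basement: crate K7, crate R6, crate R7 | the rooftop: crate K1, crate M2]
2. Technician goes back to the basement alone.  [the basement: crate K7, crate R6, crate R7 | the rooftop: crate K1, crate M2]
3. Technician goes to the rooftop with crate K7.  [the basement: crate R6, crate R7 | the rooftop: crate K1, crate K7, crate M2]
4. Technician goes back to the basement with crate K1 and crate M2.  [the basement: crate K1, crate M2, crate R6, crate R7 | the rooftop: crate K7]
5. Technician goes to the rooftop with crate R6 and crate R7.  [the basement: crate K1, crate M2 | the rooftop: crate K7, crate R6, crate R7]
6. Technician goes back to the basement alone.  [the basement: crate K1, crate M2 | the rooftop: crate K7, crate R6, crate R7]
7. Technician goes to the rooftop with crate K1 and crate M2.  [the basement: — | the rooftop: crate K1, crate K7, crate M2, crate R6, crate R7]

7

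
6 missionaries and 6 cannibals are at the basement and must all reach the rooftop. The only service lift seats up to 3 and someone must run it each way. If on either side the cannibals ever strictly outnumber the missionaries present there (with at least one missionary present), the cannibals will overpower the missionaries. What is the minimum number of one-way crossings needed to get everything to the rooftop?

impossible

Following every safe sequence of crossings from the start, the most of the 12 that can be at the rooftop as the service lift arrives there on crossings 1, 3, 5 is 3, 5, 6 respectively; the best ever achieved is 6 of 12.
From crossing 7 on, no configuration arises that was not already reachable earlier: only 17 distinct safe configurations (who is on which side, and where the service lift is) can ever be reached, none of them has everyone across, and every continuation just revisits them. They are: 0 missionaries + 0 cannibals across (service lift back at the start); 0 missionaries + 1 cannibal across (service lift there); 0 missionaries + 1 cannibal across (service lift back at the start); 0 missionaries + 2 cannibals across (service lift there); 0 missionaries + 2 cannibals across (service lift back at the start); 0 missionaries + 3 cannibals across (service lift there); 0 missionaries + 3 cannibals across (service lift back at the start); 0 missionaries + 4 cannibals across (service lift there); 0 missionaries + 4 cannibals across (service lift back at the start); 0 missionaries + 5 cannibals across (service lift there); 0 missionaries + 5 cannibals across (service lift back at the start); 0 missionaries + 6 cannibals across (service lift there); 1 missionary + 1 cannibal across (service lift there); 1 missionary + 1 cannibal across (service lift back at the start); 2 missionaries + 2 cannibals across (service lift there); 2 missionaries + 2 cannibals across (service lift back at the start); 3 missionaries + 3 cannibals across (service lift there). So no valid plan exists.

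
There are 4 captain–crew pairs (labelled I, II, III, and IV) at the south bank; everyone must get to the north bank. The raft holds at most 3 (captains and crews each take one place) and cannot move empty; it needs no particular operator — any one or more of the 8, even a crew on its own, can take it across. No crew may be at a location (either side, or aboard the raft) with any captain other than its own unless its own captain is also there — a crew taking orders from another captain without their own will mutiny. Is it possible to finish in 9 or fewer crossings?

Yes

Yes — this plan uses 9 crossings (≤ 9):
1. captain I and crew I cross → the north bank.
2. captain I crosses ← the south bank.
3. captain I, captain II, and crew II cross → the north bank.
4. captain I and crew I cross ← the south bank.
5. captain I, captain III, and captain IV cross → the north bank.
6. crew II crosses ← the south bank.
7. crew I and crew II cross → the north bank.
8. crew I crosses ← the south bank.
9. crew I, crew III, and crew IV cross → the north bank.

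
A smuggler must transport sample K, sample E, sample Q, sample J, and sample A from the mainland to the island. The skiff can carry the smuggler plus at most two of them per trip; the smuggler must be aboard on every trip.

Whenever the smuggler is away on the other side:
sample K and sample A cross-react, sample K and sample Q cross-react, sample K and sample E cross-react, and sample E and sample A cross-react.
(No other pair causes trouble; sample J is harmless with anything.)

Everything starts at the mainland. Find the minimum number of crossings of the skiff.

Counting alone: the smuggler can take at most 2 across per trip to the island, so moving all 5 needs at least 3 loaded trips out, with a return between consecutive ones — at least 5 crossings.
The safety rule pushes this higher. Following every safe sequence of crossings, the most of the 5 that can be at the island as the skiff arrives there on crossing 5 is 4 — never all 5.
So no plan with fewer than 7 crossings exists, and this one achieves 7:
1. Smuggler goes to the island with sample E and sample K.
2. Smuggler goes back to the mainland with sample K.
3. Smuggler goes to the island with sample K and sample Q.
4. Smuggler goes back to the mainland with sample K.
5. Smuggler goes to the island with sample J and sample K.
6. Smuggler goes back to the mainland with sample K.
7. Smuggler goes to the island with sample A and sample K.

7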